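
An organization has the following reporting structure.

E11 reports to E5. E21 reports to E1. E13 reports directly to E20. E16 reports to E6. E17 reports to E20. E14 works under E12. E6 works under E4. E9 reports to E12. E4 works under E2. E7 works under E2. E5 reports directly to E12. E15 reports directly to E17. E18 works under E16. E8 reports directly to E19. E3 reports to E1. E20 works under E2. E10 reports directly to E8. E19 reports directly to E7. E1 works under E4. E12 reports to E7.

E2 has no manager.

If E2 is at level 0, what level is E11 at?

4

Chain from E11 up to E2: E11 → E5 → E12 → E7 → E2. That is 4 steps up, so E11 is 4 levels below E2.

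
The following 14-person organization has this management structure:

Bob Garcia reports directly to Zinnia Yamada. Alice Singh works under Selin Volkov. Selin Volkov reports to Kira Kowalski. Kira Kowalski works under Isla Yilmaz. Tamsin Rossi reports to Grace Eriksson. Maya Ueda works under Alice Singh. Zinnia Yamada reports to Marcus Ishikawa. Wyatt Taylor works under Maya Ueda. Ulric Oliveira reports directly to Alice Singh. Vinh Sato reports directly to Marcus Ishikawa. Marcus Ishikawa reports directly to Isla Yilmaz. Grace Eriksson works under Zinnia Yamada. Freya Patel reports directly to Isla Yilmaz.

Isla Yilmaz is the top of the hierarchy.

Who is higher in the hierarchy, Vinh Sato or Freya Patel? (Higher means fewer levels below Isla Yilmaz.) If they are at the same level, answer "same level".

Freya Patel

Vinh Sato is 2 levels below Isla Yilmaz; Freya Patel is 1. Freya Patel is higher.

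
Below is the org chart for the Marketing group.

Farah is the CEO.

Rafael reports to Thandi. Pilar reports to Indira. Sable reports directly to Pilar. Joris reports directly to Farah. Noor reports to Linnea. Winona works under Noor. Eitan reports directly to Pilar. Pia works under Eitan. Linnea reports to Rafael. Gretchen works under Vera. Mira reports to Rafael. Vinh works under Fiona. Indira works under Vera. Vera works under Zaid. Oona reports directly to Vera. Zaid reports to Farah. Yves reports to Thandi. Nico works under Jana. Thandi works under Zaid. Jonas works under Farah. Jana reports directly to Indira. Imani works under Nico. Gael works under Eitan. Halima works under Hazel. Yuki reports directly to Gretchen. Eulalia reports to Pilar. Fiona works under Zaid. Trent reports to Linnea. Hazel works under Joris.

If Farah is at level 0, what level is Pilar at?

Chain from Pilar up to Farah: Pilar → Indira → Vera → Zaid → Farah. That is 4 steps up, so Pilar is 4 levels below Farah.

4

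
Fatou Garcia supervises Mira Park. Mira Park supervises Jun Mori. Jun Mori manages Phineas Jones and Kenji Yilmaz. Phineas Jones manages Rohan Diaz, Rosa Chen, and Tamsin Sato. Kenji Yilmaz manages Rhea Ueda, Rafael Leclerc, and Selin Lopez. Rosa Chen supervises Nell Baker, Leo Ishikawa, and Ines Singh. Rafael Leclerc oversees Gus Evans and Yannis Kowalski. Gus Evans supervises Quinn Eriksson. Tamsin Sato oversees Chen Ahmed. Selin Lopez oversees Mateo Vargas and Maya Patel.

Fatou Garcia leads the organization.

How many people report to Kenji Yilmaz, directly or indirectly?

Kenji Yilmaz directly manages Rhea Ueda, Rafael Leclerc, Selin Lopez. Rhea Ueda has no reports. Under Rafael Leclerc: Yannis Kowalski, Gus Evans, Quinn Eriksson (3). Under Selin Lopez: Maya Patel, Mateo Vargas (2). So Kenji Yilmaz's organization is 3 direct reports plus everyone under them: 1 + 4 + 3 = 8.

8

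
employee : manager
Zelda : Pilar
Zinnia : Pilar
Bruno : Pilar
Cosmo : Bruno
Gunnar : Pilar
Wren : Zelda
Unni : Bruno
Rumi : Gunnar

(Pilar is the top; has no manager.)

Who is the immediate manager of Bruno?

Bruno reports directly to Pilar.

Pilar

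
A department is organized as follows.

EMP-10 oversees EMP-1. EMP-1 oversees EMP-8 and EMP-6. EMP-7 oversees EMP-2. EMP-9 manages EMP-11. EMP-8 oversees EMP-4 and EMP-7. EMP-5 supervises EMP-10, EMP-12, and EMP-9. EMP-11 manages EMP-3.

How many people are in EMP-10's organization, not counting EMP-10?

EMP-10 directly manages EMP-1. Under EMP-1: EMP-8, EMP-7, EMP-2, EMP-4, EMP-6 (5). That's 6 in total.

6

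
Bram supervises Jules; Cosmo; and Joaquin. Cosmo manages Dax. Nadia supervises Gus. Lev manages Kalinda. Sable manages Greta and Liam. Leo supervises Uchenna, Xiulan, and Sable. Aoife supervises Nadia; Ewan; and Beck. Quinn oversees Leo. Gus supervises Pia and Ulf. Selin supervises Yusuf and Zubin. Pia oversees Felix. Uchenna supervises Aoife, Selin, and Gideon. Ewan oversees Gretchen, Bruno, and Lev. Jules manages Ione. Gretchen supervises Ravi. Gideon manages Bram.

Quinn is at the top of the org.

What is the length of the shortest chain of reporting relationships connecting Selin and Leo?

2

Selin is in Leo's organization: the chain from Selin up to Leo is Selin → Uchenna → Leo, which is 2 links.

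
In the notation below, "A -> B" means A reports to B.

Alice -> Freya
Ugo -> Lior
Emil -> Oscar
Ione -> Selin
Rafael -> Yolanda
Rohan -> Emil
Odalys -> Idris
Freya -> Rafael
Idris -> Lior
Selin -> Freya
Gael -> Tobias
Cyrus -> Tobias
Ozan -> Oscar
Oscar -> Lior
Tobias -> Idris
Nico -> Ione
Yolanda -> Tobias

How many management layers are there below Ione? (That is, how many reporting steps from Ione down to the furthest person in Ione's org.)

1

The longest chain under Ione runs Ione → Nico, which is 1 level below Ione.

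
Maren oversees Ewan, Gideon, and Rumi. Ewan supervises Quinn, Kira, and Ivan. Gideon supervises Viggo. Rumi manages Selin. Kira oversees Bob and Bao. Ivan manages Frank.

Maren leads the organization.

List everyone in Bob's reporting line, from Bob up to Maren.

Bob reports to Kira. Kira reports to Ewan. Ewan reports to Maren. Maren is at the top.

Bob -> Kira -> Ewan -> Maren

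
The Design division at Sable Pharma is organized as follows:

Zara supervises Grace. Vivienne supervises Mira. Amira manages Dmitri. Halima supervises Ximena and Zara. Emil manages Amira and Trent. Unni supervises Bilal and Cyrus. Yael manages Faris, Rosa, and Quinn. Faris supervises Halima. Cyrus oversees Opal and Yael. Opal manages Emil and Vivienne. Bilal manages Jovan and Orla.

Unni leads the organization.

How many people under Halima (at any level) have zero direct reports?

2

The people in Halima's organization with no one reporting to them are Grace, Ximena. That is 2.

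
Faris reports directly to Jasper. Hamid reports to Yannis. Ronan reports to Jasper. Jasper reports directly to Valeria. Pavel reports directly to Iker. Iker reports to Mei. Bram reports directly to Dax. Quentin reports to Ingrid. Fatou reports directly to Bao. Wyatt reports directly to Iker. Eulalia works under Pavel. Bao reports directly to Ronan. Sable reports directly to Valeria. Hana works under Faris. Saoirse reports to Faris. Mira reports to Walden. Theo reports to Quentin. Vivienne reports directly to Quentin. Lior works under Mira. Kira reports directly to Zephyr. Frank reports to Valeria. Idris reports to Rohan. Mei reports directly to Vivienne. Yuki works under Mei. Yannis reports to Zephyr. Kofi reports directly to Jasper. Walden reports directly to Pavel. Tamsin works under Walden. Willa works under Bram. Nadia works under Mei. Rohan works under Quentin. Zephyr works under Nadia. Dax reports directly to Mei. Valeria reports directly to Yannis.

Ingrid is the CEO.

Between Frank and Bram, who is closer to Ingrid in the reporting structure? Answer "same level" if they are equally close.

Frank is 8 levels below Ingrid; Bram is 5. Bram is higher.

Bram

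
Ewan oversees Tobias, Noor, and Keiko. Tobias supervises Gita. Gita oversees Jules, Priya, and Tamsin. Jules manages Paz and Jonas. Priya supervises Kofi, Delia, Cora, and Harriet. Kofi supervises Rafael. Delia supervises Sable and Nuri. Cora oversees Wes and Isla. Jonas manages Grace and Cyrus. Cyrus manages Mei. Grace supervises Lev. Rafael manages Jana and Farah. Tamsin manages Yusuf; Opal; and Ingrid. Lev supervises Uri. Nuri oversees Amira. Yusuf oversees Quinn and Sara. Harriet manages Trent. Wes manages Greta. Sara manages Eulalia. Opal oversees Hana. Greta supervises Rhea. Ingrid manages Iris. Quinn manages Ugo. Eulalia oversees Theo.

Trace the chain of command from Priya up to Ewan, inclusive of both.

Priya reports to Gita. Gita reports to Tobias. Tobias reports to Ewan. Ewan is at the top.

Priya -> Gita -> Tobias -> Ewan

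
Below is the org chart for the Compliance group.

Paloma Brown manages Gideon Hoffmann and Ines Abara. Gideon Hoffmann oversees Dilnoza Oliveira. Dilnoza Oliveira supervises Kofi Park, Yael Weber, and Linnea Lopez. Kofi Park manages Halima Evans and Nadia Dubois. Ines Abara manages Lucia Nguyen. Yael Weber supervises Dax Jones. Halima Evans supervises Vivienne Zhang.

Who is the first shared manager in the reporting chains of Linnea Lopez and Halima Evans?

Dilnoza Oliveira

Linnea Lopez's chain of managers is Dilnoza Oliveira, Gideon Hoffmann, Paloma Brown. Halima Evans's chain of managers is Kofi Park, Dilnoza Oliveira, Gideon Hoffmann, Paloma Brown. The first manager that appears in both chains is Dilnoza Oliveira.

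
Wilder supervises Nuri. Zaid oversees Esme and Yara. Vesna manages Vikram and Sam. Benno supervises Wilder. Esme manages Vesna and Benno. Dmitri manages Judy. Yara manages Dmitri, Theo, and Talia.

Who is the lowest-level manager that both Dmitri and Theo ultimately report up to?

Dmitri's chain of managers is Yara, Zaid. Theo's chain of managers is Yara, Zaid. The first manager that appears in both chains is Yara.

Yara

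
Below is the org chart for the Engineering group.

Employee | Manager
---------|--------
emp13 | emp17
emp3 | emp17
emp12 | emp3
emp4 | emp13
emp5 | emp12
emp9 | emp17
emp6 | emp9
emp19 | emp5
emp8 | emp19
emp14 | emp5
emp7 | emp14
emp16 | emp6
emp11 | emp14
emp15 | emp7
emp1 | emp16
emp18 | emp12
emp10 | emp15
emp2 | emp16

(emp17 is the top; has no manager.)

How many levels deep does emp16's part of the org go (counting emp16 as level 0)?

The longest chain under emp16 runs emp16 → emp2, which is 1 level below emp16.

1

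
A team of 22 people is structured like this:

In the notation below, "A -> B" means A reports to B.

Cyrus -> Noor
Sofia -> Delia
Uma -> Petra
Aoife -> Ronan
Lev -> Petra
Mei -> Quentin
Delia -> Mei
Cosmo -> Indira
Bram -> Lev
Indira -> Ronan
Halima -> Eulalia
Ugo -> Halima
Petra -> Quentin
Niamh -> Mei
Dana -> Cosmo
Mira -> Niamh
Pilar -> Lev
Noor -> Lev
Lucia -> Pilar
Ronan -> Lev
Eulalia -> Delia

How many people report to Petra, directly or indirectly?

12

Petra directly manages Lev, Uma. Under Lev: Bram, Pilar, Lucia, Noor, Cyrus, Ronan, Aoife, Indira, Cosmo, Dana (10). Uma has no reports. So Petra's organization is 2 direct reports plus everyone under them: 11 + 1 = 12.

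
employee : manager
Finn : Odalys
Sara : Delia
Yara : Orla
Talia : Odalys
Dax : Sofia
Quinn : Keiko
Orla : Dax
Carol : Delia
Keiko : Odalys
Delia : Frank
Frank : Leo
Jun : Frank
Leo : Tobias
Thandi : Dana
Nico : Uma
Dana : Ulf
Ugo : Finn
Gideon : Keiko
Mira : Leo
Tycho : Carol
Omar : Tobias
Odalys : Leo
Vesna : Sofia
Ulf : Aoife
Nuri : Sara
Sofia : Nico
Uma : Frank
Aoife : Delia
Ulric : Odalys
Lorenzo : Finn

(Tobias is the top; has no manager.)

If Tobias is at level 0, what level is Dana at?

6

Chain from Dana up to Tobias: Dana → Ulf → Aoife → Delia → Frank → Leo → Tobias. That is 6 steps up, so Dana is 6 levels below Tobias.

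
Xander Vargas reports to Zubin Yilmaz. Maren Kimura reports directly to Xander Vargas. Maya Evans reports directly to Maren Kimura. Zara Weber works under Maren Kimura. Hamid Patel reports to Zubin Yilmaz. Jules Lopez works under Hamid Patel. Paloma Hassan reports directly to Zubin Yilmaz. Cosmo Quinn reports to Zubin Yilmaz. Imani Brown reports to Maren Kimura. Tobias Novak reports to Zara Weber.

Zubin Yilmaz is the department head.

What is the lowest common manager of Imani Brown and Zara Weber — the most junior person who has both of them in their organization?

Imani Brown's chain of managers is Maren Kimura, Xander Vargas, Zubin Yilmaz. Zara Weber's chain of managers is Maren Kimura, Xander Vargas, Zubin Yilmaz. The first manager that appears in both chains is Maren Kimura.

Maren Kimura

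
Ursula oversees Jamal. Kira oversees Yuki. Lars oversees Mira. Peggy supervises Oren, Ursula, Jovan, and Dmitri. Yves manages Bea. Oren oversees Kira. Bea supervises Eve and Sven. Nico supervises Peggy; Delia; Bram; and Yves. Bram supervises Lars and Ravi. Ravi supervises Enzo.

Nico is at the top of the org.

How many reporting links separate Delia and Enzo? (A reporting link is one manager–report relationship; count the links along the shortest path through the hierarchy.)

Delia is 1 level below Nico, and Enzo is 3 levels below Nico (their lowest common manager). The shortest path runs up from Delia to Nico and back down to Enzo: 1 + 3 = 4 links.

4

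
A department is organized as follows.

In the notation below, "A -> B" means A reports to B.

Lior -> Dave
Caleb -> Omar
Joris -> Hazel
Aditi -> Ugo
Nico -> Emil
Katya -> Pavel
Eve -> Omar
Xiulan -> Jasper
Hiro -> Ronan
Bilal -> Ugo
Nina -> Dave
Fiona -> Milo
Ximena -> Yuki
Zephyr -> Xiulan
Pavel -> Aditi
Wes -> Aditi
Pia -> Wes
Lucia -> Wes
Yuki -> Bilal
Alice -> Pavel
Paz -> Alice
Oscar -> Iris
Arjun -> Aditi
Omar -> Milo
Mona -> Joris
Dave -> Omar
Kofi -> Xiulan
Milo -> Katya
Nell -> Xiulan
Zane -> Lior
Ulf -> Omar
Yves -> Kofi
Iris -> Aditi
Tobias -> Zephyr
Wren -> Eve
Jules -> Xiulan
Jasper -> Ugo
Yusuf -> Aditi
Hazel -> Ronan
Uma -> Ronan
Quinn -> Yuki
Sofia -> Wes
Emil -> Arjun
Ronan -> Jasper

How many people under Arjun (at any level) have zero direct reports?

The only person in Arjun's organization with no one reporting to them is Nico. That is 1.

1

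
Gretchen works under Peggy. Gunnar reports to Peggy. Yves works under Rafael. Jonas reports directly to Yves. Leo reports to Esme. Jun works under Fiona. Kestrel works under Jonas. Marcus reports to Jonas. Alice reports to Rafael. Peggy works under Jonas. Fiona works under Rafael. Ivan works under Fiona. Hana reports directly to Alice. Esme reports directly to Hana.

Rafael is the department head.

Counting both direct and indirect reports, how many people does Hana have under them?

Hana directly manages Esme. Under Esme: Leo (1). That's 2 in total.

2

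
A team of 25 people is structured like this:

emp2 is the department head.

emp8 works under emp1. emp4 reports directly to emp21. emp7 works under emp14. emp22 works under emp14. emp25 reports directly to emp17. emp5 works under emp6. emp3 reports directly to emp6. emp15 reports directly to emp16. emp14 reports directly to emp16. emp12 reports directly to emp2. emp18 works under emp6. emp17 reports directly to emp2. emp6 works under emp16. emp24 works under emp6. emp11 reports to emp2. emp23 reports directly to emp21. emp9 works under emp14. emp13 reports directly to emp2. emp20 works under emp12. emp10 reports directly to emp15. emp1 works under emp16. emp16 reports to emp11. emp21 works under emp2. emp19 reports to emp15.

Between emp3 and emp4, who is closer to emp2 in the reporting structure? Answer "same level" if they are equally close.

emp3 is 4 levels below emp2; emp4 is 2. emp4 is higher.

emp4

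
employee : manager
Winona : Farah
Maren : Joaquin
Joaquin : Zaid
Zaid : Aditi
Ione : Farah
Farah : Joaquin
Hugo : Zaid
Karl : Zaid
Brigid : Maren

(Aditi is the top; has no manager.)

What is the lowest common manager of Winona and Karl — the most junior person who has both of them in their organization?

Winona's chain of managers is Farah, Joaquin, Zaid, Aditi. Karl's chain of managers is Zaid, Aditi. The first manager that appears in both chains is Zaid.

Zaid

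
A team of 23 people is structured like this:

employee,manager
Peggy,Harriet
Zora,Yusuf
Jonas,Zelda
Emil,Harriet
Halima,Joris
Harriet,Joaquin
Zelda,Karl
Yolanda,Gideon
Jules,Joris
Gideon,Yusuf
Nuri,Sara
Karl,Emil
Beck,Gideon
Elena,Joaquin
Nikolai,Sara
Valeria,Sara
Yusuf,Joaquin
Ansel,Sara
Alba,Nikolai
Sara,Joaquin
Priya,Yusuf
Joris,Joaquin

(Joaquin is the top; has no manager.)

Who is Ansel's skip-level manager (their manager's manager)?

Ansel reports to Sara, and Sara reports to Joaquin. So Ansel's skip-level manager is Joaquin.

Joaquin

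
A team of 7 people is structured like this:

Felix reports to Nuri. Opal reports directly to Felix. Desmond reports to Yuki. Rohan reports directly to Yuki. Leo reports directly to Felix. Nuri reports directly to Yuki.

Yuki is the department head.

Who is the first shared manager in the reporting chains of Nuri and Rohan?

Yuki

Nuri's chain of managers is Yuki. Rohan's chain of managers is Yuki. The first manager that appears in both chains is Yuki.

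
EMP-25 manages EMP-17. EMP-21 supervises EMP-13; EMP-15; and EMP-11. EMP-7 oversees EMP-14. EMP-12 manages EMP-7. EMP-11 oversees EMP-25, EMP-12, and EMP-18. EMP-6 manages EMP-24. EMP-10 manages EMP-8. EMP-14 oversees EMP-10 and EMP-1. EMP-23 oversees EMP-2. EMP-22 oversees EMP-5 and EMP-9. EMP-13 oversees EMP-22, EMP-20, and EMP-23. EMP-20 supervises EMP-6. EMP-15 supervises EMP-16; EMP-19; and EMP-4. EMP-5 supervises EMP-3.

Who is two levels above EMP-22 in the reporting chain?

EMP-22 reports to EMP-13, and EMP-13 reports to EMP-21. So EMP-22's skip-level manager is EMP-21.

EMP-21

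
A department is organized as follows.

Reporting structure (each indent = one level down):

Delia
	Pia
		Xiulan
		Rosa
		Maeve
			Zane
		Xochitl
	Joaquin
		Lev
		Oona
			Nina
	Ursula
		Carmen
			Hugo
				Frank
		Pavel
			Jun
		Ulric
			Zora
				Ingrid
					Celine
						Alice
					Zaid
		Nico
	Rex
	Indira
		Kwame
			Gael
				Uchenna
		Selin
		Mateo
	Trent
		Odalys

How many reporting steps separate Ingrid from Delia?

4

Chain from Ingrid up to Delia: Ingrid → Zora → Ulric → Ursula → Delia. That is 4 steps up, so Ingrid is 4 levels below Delia.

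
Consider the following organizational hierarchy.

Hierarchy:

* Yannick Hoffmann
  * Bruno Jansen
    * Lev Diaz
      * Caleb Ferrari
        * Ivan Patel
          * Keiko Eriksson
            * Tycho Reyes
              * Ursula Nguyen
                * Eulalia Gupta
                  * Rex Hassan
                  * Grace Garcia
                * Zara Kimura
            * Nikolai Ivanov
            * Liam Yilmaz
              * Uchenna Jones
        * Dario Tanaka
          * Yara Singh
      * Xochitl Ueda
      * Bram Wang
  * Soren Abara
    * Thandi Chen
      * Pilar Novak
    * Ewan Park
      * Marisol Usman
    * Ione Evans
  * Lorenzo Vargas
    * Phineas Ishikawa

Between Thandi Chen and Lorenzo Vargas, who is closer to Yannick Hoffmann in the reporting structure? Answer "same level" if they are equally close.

Thandi Chen is 2 levels below Yannick Hoffmann; Lorenzo Vargas is 1. Lorenzo Vargas is higher.

Lorenzo Vargas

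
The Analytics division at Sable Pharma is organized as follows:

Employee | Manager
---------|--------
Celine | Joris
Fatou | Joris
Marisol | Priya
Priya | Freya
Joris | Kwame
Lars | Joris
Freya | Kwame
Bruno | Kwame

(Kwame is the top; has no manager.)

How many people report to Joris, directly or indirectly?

Joris directly manages Lars, Fatou, Celine. Lars has no reports. Fatou has no reports. Celine has no reports. So Joris's organization is 3 direct reports plus everyone under them: 1 + 1 + 1 = 3.

3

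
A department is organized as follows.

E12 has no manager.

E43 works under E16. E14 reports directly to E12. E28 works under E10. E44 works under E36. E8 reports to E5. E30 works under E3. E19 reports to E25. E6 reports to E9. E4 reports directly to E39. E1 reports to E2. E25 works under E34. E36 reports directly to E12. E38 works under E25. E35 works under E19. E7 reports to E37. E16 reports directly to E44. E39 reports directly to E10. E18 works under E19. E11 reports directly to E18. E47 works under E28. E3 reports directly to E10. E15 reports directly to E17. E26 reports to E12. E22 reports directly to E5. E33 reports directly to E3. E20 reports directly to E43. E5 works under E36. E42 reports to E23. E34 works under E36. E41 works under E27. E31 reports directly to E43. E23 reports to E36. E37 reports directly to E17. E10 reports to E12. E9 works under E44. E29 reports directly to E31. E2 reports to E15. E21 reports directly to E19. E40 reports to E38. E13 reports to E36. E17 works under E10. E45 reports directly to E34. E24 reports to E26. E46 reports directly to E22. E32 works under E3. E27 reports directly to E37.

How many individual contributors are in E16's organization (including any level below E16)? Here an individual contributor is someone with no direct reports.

The people in E16's organization with no one reporting to them are E29, E20. That is 2.

2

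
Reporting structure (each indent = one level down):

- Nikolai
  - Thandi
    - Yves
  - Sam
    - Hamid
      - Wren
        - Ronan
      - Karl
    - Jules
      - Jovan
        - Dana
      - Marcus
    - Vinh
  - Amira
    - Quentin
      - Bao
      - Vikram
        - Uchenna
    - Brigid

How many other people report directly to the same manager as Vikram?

Vikram reports to Quentin. Quentin's other direct reports are Bao — 1 peer.

1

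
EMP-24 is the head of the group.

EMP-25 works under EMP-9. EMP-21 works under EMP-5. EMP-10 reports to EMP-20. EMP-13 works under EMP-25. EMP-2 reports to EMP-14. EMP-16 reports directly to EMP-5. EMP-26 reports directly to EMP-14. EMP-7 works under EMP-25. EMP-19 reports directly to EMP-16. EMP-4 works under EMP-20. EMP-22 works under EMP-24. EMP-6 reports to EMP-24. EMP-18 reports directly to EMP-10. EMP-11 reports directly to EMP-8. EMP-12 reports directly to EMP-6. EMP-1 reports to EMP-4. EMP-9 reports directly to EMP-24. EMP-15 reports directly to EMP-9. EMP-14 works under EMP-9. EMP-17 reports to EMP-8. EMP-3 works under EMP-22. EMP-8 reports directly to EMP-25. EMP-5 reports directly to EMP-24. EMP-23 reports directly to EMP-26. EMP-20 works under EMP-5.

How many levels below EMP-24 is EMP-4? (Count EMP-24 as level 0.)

3

Chain from EMP-4 up to EMP-24: EMP-4 → EMP-20 → EMP-5 → EMP-24. That is 3 steps up, so EMP-4 is 3 levels below EMP-24.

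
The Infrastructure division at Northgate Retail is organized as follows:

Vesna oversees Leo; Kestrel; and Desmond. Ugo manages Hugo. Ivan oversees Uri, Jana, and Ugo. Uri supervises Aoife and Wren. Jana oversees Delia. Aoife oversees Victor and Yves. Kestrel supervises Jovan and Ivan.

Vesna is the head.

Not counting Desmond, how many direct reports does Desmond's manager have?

2

Desmond reports to Vesna. Vesna's other direct reports are Leo, Kestrel — 2 peers.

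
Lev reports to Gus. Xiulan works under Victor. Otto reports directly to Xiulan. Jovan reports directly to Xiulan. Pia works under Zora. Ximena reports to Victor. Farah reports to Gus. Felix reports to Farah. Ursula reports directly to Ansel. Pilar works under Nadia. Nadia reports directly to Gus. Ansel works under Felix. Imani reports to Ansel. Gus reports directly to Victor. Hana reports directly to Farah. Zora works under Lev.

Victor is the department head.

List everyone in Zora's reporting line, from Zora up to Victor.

Zora -> Lev -> Gus -> Victor

Zora reports to Lev. Lev reports to Gus. Gus reports to Victor. Victor is at the top.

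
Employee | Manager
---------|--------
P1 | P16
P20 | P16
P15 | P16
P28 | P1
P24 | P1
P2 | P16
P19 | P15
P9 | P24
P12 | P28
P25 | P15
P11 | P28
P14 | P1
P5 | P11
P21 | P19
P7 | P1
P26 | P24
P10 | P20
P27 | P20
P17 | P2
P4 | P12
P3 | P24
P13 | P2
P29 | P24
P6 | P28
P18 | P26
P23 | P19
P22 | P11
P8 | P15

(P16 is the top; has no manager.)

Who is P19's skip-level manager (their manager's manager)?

P19 reports to P15, and P15 reports to P16. So P19's skip-level manager is P16.

P16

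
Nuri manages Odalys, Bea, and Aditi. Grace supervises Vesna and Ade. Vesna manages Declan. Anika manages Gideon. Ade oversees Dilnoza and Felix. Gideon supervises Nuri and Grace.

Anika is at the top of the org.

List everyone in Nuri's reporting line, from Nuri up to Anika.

Nuri reports to Gideon. Gideon reports to Anika. Anika is at the top.

Nuri -> Gideon -> Anika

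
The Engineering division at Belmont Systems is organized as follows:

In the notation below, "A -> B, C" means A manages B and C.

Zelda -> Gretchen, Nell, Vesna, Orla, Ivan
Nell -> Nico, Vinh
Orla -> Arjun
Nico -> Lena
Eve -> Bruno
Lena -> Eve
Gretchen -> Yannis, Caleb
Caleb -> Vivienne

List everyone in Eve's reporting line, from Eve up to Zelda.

Eve -> Lena -> Nico -> Nell -> Zelda

Eve reports to Lena. Lena reports to Nico. Nico reports to Nell. Nell reports to Zelda. Zelda is at the top.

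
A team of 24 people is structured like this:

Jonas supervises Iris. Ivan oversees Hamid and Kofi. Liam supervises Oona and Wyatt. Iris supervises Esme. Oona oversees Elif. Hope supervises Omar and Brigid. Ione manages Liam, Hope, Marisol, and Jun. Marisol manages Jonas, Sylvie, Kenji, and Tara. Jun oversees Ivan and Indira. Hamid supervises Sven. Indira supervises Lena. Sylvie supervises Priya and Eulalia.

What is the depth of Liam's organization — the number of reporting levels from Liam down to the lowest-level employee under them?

2

The longest chain under Liam runs Liam → Oona → Elif, which is 2 levels below Liam.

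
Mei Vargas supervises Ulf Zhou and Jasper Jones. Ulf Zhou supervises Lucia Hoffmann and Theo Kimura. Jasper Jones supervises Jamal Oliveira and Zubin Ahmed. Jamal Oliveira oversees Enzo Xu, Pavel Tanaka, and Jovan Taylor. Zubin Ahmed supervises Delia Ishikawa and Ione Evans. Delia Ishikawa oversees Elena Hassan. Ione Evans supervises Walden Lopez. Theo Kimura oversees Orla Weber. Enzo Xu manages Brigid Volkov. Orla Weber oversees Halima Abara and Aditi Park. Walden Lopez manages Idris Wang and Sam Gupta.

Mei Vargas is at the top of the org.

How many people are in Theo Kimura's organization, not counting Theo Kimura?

Theo Kimura directly manages Orla Weber. Under Orla Weber: Aditi Park, Halima Abara (2). That's 3 in total.

3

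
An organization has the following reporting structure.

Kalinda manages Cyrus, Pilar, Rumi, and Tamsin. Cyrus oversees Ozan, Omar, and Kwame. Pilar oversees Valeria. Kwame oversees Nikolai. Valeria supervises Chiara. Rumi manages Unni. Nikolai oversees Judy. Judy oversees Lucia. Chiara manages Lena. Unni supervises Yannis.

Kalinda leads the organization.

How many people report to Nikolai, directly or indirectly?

Nikolai directly manages Judy. Under Judy: Lucia (1). That's 2 in total.

2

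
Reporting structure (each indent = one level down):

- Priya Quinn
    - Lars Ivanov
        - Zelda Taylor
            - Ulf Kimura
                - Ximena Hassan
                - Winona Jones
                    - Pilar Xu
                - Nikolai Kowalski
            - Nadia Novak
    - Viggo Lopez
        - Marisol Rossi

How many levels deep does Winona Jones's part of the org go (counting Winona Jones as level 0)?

The longest chain under Winona Jones runs Winona Jones → Pilar Xu, which is 1 level below Winona Jones.

1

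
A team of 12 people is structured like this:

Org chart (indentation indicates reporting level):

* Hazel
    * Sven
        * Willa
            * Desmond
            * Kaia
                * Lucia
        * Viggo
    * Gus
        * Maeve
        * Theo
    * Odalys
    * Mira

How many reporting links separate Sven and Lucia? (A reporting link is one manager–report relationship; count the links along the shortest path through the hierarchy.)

Lucia is in Sven's organization: the chain from Lucia up to Sven is Lucia → Kaia → Willa → Sven, which is 3 links.

3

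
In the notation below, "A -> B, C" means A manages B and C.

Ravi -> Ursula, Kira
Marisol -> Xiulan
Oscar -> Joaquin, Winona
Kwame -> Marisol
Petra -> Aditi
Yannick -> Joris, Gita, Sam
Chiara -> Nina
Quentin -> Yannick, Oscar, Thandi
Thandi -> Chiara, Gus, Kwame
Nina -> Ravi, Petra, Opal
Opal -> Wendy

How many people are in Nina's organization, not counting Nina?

Nina directly manages Ravi, Petra, Opal. Under Ravi: Kira, Ursula (2). Under Petra: Aditi (1). Under Opal: Wendy (1). So Nina's organization is 3 direct reports plus everyone under them: 3 + 2 + 2 = 7.

7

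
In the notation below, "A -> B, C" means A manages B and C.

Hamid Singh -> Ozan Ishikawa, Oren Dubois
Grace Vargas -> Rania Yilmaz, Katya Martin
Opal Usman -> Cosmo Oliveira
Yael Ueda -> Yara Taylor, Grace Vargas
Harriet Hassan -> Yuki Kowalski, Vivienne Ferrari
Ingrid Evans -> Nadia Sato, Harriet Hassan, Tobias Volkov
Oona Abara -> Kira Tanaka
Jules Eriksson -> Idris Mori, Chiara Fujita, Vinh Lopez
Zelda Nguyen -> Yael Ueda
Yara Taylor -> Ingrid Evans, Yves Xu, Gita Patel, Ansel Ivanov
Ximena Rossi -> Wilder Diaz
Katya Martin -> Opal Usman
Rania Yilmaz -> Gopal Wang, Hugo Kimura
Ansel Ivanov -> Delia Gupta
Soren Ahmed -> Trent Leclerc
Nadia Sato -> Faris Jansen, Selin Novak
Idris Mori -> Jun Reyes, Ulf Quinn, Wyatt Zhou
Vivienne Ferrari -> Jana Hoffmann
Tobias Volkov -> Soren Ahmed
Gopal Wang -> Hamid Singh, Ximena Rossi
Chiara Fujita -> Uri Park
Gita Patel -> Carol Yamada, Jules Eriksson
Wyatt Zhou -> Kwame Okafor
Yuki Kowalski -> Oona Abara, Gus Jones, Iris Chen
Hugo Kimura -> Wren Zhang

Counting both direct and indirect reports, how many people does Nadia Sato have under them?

Nadia Sato directly manages Faris Jansen, Selin Novak. Faris Jansen has no reports. Selin Novak has no reports. So Nadia Sato's organization is 2 direct reports plus everyone under them: 1 + 1 = 2.

2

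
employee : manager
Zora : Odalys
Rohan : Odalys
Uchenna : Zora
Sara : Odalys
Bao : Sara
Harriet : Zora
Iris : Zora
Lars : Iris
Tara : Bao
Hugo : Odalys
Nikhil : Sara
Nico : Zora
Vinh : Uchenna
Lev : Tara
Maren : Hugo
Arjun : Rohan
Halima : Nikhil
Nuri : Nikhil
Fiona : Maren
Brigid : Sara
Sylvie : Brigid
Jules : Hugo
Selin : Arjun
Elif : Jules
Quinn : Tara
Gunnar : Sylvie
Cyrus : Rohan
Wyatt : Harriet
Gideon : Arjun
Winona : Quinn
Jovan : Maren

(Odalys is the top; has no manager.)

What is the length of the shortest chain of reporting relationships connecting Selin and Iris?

Selin is 3 levels below Odalys, and Iris is 2 levels below Odalys (their lowest common manager). The shortest path runs up from Selin to Odalys and back down to Iris: 3 + 2 = 5 links.

5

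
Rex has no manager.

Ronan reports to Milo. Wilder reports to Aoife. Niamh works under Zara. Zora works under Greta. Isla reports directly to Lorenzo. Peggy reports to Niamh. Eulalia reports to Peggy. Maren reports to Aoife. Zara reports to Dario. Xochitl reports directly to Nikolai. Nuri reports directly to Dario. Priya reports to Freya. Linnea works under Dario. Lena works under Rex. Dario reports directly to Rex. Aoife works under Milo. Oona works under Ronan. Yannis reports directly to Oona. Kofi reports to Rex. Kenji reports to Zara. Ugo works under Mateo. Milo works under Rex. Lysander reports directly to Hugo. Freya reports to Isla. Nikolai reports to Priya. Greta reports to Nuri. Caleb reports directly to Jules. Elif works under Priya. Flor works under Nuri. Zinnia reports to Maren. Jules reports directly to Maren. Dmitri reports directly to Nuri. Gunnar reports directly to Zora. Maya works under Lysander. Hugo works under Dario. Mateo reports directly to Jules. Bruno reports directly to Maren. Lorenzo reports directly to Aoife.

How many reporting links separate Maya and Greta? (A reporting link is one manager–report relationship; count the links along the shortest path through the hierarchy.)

Maya is 3 levels below Dario, and Greta is 2 levels below Dario (their lowest common manager). The shortest path runs up from Maya to Dario and back down to Greta: 3 + 2 = 5 links.

5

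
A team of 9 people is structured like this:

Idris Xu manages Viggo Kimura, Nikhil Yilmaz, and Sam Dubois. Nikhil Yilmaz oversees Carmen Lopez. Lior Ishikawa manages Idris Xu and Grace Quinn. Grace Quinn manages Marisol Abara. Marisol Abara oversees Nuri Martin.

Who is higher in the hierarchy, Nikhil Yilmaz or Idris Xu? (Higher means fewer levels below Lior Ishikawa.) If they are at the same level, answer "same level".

Idris Xu

Nikhil Yilmaz is 2 levels below Lior Ishikawa; Idris Xu is 1. Idris Xu is higher.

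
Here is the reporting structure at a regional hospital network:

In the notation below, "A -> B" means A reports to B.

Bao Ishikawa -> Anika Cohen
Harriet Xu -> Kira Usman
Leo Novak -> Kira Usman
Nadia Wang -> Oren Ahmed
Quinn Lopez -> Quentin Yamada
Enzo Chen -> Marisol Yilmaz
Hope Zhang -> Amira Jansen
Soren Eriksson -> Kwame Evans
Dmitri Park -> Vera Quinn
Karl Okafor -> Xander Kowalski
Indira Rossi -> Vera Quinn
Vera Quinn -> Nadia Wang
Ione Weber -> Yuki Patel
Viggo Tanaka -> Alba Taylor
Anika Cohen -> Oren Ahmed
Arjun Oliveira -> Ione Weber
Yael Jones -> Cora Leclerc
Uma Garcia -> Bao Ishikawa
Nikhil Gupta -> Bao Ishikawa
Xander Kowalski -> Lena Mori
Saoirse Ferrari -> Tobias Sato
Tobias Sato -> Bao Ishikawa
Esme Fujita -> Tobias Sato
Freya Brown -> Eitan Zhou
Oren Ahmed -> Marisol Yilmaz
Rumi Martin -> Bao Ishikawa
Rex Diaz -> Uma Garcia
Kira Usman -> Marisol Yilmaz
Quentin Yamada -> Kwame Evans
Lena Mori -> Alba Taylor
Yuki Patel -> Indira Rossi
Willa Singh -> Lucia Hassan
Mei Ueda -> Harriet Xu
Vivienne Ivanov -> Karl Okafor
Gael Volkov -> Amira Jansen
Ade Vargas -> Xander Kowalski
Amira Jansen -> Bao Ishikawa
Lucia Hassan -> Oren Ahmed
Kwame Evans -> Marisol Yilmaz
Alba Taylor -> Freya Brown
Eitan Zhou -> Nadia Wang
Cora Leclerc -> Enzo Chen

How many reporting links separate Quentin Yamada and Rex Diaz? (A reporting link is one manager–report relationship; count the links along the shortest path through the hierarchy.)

Quentin Yamada is 2 levels below Marisol Yilmaz, and Rex Diaz is 5 levels below Marisol Yilmaz (their lowest common manager). The shortest path runs up from Quentin Yamada to Marisol Yilmaz and back down to Rex Diaz: 2 + 5 = 7 links.

7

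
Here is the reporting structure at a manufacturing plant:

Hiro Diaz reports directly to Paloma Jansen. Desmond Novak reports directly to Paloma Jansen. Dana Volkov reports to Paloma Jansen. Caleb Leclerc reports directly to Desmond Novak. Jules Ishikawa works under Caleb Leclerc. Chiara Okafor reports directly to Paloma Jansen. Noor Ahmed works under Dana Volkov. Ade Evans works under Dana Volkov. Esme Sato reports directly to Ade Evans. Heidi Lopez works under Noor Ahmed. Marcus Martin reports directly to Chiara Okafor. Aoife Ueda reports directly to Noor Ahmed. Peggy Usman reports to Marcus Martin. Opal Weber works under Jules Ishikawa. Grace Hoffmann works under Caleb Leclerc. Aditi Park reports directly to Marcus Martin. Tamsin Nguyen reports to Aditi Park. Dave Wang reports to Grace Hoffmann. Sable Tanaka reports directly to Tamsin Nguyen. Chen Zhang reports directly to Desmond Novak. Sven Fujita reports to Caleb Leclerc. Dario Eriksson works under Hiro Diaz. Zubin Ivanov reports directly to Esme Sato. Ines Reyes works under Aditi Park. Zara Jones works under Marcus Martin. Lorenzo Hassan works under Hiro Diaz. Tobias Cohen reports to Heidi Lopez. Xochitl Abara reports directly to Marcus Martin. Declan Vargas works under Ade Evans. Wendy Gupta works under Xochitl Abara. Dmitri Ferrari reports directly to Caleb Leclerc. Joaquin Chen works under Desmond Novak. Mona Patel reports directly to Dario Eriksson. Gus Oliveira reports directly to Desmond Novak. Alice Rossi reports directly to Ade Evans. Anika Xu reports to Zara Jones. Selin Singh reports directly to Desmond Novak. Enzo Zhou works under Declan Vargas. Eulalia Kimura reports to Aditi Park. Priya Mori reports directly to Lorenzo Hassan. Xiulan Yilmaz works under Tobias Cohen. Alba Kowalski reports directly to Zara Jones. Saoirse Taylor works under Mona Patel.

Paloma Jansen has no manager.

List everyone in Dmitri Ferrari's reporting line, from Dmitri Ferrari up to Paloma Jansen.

Dmitri Ferrari reports to Caleb Leclerc. Caleb Leclerc reports to Desmond Novak. Desmond Novak reports to Paloma Jansen. Paloma Jansen is at the top.

Dmitri Ferrari -> Caleb Leclerc -> Desmond Novak -> Paloma Jansen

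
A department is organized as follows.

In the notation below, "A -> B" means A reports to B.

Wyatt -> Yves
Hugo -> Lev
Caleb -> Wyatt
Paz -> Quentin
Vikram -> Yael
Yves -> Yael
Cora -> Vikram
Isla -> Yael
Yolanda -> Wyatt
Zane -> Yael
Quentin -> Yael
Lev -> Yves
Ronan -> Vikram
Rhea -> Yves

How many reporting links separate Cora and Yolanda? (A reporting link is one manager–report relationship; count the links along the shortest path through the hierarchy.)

Cora is 2 levels below Yael, and Yolanda is 3 levels below Yael (their lowest common manager). The shortest path runs up from Cora to Yael and back down to Yolanda: 2 + 3 = 5 links.

5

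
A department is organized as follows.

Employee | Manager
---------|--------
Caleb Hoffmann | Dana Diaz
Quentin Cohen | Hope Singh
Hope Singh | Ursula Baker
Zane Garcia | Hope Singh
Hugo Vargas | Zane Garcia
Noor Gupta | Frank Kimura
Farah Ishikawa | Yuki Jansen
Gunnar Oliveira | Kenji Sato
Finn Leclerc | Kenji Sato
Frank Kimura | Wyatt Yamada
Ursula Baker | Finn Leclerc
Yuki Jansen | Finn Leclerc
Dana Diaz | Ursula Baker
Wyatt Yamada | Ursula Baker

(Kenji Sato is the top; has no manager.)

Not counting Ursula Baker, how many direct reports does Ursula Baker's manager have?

Ursula Baker reports to Finn Leclerc. Finn Leclerc's other direct reports are Yuki Jansen — 1 peer.

1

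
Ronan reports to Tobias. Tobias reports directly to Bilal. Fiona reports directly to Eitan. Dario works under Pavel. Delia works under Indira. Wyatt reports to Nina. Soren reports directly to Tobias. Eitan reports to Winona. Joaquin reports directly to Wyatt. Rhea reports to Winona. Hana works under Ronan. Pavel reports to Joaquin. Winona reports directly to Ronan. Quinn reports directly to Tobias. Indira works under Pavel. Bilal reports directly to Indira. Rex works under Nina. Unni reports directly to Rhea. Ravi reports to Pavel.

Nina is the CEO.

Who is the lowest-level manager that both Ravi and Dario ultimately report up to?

Pavel

Ravi's chain of managers is Pavel, Joaquin, Wyatt, Nina. Dario's chain of managers is Pavel, Joaquin, Wyatt, Nina. The first manager that appears in both chains is Pavel.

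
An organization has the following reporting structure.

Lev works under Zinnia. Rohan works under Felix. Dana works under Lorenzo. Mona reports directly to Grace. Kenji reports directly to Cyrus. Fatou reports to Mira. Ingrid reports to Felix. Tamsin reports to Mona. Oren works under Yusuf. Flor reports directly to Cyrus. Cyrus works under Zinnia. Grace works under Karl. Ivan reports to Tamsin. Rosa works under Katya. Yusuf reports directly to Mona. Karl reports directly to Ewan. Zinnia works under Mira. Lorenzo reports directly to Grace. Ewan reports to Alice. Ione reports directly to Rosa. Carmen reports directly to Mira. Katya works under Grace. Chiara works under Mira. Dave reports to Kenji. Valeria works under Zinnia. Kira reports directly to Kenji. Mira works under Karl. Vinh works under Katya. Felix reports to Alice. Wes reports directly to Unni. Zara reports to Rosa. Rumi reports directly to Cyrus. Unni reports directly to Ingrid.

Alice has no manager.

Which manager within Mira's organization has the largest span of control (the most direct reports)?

Direct-report counts within Mira's organization: Mira has 4; Zinnia has 3; Cyrus has 3; Kenji has 2. The largest is 4, held by Mira.

Mira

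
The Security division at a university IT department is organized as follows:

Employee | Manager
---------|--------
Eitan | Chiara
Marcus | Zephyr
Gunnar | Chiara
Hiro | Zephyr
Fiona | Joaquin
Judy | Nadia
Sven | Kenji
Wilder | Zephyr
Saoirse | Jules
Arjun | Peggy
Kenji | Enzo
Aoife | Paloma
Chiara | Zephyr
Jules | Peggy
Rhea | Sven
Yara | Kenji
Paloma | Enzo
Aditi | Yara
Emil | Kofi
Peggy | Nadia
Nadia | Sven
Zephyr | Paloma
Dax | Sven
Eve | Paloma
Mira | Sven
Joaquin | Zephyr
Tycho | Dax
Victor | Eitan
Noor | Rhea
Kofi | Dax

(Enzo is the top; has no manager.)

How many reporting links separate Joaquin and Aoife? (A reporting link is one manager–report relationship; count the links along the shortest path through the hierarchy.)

3

Joaquin is 2 levels below Paloma, and Aoife is 1 level below Paloma (their lowest common manager). The shortest path runs up from Joaquin to Paloma and back down to Aoife: 2 + 1 = 3 links.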